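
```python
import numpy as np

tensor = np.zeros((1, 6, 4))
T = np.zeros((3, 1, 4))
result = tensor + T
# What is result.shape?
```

(3, 6, 4)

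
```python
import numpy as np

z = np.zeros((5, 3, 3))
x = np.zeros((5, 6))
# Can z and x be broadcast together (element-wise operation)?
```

No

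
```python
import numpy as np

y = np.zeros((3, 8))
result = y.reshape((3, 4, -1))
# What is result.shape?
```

(3, 4, 2)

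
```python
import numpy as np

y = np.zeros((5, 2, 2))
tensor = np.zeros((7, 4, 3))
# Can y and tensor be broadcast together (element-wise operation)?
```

No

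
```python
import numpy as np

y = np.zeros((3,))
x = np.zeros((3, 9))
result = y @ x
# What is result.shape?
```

(9,)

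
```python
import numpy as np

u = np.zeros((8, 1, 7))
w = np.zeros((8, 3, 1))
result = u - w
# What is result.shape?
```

(8, 3, 7)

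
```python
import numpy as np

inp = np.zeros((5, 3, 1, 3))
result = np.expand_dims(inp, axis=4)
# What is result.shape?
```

(5, 3, 1, 3, 1)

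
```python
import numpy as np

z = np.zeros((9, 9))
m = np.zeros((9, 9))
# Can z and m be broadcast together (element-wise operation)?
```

Yes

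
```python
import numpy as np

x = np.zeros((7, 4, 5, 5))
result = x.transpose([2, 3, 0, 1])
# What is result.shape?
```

(5, 5, 7, 4)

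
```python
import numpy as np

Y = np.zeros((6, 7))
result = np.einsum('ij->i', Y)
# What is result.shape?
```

(6,)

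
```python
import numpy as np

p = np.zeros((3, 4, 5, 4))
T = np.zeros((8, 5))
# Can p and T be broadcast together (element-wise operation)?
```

No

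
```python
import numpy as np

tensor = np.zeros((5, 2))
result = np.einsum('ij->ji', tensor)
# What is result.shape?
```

(2, 5)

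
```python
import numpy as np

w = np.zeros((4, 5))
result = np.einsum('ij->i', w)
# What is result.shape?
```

(4,)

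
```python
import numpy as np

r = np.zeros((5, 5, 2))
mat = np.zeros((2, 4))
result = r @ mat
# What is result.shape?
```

(5, 5, 4)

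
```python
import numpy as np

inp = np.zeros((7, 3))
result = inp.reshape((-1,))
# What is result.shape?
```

(21,)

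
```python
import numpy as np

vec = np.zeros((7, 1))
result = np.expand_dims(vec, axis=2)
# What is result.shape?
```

(7, 1, 1)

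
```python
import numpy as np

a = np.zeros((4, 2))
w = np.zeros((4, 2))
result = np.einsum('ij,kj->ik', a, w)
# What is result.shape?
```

(4, 4)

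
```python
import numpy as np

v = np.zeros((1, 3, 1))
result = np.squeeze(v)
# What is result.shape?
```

(3,)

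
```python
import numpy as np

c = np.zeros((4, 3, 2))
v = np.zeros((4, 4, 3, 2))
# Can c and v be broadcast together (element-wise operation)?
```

Yes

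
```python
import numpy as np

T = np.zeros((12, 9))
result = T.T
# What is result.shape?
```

(9, 12)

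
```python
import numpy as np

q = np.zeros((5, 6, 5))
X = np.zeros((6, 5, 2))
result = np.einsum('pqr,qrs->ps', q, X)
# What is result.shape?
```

(5, 2)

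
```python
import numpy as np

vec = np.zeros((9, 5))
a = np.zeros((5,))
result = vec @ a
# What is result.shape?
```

(9,)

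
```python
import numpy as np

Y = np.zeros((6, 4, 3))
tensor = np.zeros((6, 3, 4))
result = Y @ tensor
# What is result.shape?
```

(6, 4, 4)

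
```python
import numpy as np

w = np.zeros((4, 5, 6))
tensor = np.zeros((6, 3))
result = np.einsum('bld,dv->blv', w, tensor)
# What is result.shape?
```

(4, 5, 3)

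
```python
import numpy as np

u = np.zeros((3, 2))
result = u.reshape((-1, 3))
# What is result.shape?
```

(2, 3)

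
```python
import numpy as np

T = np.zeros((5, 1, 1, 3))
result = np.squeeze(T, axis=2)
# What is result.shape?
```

(5, 1, 3)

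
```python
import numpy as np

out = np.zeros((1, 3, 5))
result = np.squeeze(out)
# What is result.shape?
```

(3, 5)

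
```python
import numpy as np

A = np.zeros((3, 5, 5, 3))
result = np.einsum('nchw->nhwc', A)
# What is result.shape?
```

(3, 5, 3, 5)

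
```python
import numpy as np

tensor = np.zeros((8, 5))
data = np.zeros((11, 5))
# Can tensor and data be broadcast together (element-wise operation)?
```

No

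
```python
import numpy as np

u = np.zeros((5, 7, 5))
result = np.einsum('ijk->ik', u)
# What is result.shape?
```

(5, 5)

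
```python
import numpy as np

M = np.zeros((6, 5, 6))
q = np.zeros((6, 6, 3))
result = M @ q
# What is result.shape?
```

(6, 5, 3)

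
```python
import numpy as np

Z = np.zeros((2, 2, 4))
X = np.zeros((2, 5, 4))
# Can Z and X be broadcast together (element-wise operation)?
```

No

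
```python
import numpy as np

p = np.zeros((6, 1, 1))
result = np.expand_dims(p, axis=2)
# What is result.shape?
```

(6, 1, 1, 1)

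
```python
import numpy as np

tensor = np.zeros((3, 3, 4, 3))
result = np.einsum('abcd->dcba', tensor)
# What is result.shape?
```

(3, 4, 3, 3)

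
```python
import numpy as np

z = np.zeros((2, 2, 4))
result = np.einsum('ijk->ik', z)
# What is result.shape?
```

(2, 4)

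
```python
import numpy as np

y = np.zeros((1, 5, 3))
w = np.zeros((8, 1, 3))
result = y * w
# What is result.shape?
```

(8, 5, 3)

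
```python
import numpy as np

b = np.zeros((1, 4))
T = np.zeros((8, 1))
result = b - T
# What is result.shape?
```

(8, 4)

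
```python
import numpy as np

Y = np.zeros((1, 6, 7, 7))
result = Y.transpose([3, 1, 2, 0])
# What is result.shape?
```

(7, 6, 7, 1)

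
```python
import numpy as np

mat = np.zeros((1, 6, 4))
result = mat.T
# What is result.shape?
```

(4, 6, 1)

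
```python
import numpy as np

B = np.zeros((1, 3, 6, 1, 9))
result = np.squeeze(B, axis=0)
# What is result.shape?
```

(3, 6, 1, 9)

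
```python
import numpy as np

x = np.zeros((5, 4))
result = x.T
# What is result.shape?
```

(4, 5)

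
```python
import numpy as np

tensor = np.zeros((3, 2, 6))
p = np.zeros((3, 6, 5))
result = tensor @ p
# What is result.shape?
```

(3, 2, 5)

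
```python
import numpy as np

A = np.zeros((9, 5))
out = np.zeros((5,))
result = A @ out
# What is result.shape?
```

(9,)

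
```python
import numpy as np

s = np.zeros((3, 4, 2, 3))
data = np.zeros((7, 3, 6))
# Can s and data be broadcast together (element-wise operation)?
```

No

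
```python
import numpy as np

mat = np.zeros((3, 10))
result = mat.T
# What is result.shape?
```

(10, 3)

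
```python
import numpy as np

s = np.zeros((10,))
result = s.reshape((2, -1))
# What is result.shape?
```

(2, 5)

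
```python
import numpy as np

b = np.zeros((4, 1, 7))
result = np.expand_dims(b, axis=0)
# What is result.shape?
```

(1, 4, 1, 7)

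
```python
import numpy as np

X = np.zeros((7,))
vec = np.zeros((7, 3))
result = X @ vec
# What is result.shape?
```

(3,)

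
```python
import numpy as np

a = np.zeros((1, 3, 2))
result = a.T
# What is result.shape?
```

(2, 3, 1)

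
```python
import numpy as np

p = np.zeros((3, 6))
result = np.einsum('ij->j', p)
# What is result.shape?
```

(6,)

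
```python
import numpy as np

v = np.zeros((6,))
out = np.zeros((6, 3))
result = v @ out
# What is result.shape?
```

(3,)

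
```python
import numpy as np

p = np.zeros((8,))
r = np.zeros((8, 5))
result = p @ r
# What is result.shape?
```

(5,)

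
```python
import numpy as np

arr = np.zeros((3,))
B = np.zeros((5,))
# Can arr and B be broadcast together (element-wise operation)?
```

No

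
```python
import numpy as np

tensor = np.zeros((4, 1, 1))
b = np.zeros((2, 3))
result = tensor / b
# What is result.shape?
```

(4, 2, 3)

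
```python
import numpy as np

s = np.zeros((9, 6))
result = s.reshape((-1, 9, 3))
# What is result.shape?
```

(2, 9, 3)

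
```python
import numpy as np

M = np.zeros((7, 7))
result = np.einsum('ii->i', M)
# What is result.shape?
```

(7,)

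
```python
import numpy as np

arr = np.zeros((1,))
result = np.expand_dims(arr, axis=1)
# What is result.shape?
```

(1, 1)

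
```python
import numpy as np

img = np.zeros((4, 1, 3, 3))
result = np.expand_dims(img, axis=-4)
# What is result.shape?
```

(4, 1, 1, 3, 3)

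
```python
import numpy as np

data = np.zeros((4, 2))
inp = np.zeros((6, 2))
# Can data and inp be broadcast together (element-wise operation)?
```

No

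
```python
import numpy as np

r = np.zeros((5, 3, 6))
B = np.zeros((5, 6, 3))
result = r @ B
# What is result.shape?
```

(5, 3, 3)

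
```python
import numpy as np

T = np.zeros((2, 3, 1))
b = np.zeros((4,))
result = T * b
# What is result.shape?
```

(2, 3, 4)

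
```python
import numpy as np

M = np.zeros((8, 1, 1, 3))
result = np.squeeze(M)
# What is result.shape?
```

(8, 3)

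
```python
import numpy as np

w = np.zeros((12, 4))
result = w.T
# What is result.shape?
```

(4, 12)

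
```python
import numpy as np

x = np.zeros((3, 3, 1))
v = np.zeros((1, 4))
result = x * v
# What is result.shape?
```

(3, 3, 4)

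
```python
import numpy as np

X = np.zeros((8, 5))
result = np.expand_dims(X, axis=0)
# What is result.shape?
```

(1, 8, 5)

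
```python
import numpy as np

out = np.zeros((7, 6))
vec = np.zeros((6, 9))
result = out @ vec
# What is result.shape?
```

(7, 9)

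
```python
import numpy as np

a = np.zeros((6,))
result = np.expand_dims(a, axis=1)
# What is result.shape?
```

(6, 1)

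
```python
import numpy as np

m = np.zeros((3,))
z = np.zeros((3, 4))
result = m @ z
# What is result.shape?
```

(4,)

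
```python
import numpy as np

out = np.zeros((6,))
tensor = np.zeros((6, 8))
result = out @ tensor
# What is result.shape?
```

(8,)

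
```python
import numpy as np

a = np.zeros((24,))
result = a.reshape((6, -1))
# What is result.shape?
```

(6, 4)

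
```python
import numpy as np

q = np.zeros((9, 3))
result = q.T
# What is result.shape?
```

(3, 9)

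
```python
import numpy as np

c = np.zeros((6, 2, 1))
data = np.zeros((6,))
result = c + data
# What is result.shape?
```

(6, 2, 6)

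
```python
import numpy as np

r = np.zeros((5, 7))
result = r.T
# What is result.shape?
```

(7, 5)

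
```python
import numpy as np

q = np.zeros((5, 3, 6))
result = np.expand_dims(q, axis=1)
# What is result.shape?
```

(5, 1, 3, 6)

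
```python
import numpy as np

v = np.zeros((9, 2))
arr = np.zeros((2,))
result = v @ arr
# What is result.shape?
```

(9,)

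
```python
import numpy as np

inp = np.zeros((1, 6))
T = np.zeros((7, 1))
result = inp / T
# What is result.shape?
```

(7, 6)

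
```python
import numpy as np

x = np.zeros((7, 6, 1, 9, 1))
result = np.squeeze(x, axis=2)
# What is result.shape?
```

(7, 6, 9, 1)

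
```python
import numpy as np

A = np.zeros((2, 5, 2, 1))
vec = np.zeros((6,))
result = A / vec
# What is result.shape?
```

(2, 5, 2, 6)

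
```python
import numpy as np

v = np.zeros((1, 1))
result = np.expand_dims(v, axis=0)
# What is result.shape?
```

(1, 1, 1)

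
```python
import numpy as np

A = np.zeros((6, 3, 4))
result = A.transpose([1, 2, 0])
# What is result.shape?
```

(3, 4, 6)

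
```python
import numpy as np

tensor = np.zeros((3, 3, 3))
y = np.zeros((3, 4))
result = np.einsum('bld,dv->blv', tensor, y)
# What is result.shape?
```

(3, 3, 4)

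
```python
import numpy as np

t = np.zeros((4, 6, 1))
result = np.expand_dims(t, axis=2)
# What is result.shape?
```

(4, 6, 1, 1)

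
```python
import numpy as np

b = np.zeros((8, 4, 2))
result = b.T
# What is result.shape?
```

(2, 4, 8)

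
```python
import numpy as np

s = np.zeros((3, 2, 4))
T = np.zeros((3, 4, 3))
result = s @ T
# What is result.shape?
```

(3, 2, 3)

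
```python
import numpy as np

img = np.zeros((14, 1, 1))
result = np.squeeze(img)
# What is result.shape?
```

(14,)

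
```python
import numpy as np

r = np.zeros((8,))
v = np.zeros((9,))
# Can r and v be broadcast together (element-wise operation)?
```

No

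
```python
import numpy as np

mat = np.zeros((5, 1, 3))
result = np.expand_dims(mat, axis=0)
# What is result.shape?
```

(1, 5, 1, 3)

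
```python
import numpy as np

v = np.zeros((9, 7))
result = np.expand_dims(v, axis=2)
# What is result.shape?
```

(9, 7, 1)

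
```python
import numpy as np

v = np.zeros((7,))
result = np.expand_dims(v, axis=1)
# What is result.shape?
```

(7, 1)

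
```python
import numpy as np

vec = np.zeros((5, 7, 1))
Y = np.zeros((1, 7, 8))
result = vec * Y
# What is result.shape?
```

(5, 7, 8)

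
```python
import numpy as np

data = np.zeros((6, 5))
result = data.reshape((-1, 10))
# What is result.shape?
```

(3, 10)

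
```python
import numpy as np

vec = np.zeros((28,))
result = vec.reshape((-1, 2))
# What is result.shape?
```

(14, 2)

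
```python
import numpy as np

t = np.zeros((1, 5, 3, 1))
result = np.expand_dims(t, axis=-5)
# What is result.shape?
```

(1, 1, 5, 3, 1)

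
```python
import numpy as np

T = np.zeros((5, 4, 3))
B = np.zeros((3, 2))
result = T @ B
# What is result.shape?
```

(5, 4, 2)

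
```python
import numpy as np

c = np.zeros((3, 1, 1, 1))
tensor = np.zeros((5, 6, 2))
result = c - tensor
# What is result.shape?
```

(3, 5, 6, 2)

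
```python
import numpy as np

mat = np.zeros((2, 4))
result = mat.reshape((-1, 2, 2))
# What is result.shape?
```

(2, 2, 2)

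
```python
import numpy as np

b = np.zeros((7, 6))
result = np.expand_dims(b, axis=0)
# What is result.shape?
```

(1, 7, 6)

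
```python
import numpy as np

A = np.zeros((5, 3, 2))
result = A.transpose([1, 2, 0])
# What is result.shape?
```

(3, 2, 5)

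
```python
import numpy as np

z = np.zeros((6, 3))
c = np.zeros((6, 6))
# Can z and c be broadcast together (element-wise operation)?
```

No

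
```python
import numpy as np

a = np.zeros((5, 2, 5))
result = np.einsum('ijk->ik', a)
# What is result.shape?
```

(5, 5)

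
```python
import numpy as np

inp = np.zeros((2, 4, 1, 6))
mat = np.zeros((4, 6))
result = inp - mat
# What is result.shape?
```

(2, 4, 4, 6)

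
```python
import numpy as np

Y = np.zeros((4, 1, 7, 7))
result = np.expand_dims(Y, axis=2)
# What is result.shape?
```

(4, 1, 1, 7, 7)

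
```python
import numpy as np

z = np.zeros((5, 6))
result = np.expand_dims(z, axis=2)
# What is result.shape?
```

(5, 6, 1)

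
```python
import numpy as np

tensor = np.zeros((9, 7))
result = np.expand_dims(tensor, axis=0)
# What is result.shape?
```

(1, 9, 7)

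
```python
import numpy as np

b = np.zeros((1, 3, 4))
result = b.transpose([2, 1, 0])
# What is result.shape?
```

(4, 3, 1)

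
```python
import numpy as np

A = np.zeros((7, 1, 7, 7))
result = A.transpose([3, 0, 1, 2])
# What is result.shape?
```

(7, 7, 1, 7)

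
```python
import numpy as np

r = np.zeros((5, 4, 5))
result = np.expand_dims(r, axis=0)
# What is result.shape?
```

(1, 5, 4, 5)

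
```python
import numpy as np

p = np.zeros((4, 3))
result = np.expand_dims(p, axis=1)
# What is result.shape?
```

(4, 1, 3)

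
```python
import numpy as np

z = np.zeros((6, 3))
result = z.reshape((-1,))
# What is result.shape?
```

(18,)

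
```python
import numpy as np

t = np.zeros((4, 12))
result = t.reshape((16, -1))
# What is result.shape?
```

(16, 3)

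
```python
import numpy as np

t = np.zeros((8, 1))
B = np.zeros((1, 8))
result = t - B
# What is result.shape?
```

(8, 8)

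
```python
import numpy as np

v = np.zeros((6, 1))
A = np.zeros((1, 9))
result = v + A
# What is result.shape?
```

(6, 9)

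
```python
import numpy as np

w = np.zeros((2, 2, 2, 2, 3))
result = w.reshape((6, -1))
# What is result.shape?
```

(6, 8)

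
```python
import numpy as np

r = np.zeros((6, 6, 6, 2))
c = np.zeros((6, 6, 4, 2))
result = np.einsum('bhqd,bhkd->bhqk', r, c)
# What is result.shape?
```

(6, 6, 6, 4)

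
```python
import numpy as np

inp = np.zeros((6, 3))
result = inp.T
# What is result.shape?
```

(3, 6)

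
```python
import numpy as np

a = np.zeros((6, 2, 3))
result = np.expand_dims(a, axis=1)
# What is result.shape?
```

(6, 1, 2, 3)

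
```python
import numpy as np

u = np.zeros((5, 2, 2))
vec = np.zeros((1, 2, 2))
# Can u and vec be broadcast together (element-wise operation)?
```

Yes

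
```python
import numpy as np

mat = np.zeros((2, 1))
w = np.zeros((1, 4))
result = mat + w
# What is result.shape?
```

(2, 4)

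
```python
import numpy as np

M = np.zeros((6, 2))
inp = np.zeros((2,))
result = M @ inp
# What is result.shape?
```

(6,)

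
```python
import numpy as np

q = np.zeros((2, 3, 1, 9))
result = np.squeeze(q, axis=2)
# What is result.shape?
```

(2, 3, 9)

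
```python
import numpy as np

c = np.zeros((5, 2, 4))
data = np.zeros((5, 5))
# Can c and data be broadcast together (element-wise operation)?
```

No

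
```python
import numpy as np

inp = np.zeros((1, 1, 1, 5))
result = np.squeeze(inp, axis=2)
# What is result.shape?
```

(1, 1, 5)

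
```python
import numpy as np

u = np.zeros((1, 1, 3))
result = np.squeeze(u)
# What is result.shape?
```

(3,)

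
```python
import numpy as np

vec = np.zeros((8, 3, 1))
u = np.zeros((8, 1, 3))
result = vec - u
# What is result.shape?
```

(8, 3, 3)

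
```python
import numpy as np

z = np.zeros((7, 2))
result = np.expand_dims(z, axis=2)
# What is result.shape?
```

(7, 2, 1)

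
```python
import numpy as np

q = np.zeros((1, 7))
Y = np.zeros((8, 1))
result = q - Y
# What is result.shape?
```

(8, 7)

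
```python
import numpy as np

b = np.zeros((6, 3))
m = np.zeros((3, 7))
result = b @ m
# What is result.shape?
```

(6, 7)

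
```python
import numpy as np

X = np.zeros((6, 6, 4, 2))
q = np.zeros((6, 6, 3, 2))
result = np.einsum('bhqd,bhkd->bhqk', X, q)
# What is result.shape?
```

(6, 6, 4, 3)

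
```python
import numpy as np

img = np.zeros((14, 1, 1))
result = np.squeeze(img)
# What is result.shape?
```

(14,)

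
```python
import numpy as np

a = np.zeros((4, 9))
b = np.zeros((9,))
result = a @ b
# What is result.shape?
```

(4,)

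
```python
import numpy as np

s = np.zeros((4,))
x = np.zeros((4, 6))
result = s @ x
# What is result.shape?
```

(6,)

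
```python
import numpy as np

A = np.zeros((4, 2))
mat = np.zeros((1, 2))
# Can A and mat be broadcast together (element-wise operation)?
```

Yes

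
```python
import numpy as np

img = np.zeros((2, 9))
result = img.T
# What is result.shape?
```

(9, 2)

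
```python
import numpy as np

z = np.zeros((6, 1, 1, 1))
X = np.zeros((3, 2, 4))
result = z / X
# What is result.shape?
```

(6, 3, 2, 4)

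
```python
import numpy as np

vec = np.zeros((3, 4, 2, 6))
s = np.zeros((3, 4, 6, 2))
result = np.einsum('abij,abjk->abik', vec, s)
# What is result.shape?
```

(3, 4, 2, 2)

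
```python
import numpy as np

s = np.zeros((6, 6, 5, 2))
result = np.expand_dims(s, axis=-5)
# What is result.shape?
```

(1, 6, 6, 5, 2)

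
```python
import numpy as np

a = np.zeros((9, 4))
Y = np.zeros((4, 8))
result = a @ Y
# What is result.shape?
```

(9, 8)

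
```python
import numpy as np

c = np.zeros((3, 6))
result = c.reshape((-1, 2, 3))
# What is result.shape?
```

(3, 2, 3)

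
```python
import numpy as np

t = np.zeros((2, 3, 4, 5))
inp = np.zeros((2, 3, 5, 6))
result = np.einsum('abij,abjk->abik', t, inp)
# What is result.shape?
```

(2, 3, 4, 6)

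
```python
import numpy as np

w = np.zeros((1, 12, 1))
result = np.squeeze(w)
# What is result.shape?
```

(12,)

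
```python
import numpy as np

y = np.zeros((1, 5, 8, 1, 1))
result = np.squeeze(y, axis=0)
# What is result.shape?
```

(5, 8, 1, 1)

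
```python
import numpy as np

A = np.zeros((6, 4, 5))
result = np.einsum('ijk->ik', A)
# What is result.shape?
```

(6, 5)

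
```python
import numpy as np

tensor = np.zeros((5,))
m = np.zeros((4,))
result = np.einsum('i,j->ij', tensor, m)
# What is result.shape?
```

(5, 4)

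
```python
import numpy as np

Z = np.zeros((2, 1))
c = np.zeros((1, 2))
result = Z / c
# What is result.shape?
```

(2, 2)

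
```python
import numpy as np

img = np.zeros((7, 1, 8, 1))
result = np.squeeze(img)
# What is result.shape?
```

(7, 8)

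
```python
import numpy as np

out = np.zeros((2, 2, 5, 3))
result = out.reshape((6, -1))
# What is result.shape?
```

(6, 10)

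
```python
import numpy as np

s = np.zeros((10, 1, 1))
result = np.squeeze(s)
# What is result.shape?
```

(10,)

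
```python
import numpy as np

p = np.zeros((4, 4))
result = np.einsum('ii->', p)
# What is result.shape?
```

()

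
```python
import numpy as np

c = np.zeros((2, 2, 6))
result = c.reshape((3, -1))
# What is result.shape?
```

(3, 8)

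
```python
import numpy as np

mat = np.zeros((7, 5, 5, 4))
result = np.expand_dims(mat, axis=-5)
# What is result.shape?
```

(1, 7, 5, 5, 4)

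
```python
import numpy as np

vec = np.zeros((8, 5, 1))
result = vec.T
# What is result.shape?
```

(1, 5, 8)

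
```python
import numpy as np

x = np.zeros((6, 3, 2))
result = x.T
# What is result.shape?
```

(2, 3, 6)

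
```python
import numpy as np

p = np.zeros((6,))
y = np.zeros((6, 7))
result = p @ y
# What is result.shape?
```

(7,)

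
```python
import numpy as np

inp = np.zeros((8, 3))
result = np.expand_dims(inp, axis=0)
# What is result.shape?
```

(1, 8, 3)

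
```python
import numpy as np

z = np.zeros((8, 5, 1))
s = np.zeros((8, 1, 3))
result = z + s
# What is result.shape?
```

(8, 5, 3)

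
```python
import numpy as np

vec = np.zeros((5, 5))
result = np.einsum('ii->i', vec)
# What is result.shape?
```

(5,)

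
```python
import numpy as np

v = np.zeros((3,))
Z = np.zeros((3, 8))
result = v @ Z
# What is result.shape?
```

(8,)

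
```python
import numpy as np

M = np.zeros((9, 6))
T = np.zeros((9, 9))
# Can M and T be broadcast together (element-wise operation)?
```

No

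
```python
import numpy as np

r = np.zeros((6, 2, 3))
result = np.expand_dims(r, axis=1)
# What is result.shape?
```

(6, 1, 2, 3)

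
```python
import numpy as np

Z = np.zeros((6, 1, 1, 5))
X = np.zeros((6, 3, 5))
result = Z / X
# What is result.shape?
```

(6, 6, 3, 5)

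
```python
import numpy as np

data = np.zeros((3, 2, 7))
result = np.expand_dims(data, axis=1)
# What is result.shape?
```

(3, 1, 2, 7)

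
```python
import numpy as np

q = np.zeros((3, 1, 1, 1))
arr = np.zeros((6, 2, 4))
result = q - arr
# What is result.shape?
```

(3, 6, 2, 4)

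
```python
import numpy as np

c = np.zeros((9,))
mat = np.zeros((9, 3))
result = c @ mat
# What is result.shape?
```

(3,)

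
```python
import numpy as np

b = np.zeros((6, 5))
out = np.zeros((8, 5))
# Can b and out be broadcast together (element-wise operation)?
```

No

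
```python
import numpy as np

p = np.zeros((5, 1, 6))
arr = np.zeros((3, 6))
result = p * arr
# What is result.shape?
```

(5, 3, 6)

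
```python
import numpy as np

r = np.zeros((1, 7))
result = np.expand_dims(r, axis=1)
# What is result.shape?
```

(1, 1, 7)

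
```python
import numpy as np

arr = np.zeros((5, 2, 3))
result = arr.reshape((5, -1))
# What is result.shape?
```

(5, 6)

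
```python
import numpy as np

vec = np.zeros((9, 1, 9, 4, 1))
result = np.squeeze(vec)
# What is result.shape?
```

(9, 9, 4)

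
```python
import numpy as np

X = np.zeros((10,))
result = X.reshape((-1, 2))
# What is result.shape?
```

(5, 2)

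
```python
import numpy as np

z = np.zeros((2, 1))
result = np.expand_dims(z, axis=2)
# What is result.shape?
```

(2, 1, 1)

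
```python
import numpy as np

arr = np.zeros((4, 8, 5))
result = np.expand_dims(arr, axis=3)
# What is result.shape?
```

(4, 8, 5, 1)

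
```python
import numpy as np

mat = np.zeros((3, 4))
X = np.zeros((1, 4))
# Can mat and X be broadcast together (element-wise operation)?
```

Yes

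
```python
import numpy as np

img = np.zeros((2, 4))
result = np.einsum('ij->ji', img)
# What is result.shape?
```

(4, 2)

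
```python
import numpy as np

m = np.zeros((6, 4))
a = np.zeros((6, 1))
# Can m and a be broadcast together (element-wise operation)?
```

Yes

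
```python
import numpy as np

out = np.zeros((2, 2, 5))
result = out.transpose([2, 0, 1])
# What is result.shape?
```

(5, 2, 2)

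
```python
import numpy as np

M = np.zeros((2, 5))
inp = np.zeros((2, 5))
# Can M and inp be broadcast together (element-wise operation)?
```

Yes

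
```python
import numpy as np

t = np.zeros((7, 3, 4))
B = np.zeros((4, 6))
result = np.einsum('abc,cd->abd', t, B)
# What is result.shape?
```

(7, 3, 6)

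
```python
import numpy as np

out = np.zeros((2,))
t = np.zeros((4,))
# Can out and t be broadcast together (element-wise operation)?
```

No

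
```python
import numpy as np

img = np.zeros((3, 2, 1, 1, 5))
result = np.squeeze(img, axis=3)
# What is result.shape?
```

(3, 2, 1, 5)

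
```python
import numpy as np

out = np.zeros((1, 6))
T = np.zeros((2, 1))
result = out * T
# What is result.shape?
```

(2, 6)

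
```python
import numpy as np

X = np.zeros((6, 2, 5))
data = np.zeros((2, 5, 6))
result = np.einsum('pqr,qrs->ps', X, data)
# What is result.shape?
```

(6, 6)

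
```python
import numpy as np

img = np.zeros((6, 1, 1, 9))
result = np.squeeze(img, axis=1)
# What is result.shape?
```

(6, 1, 9)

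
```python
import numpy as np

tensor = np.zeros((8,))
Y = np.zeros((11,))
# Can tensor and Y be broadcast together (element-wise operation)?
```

No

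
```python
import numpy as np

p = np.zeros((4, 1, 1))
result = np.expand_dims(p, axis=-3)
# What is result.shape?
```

(4, 1, 1, 1)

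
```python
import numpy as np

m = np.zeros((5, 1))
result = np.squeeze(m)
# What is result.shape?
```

(5,)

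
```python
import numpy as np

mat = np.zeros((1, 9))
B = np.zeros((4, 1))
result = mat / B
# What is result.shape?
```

(4, 9)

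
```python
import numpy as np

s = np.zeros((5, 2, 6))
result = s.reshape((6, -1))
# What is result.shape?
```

(6, 10)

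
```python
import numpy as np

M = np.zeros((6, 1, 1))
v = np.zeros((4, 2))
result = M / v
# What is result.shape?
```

(6, 4, 2)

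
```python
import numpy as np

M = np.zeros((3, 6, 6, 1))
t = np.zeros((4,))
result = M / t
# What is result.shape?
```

(3, 6, 6, 4)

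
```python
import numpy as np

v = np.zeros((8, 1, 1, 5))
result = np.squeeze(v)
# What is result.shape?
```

(8, 5)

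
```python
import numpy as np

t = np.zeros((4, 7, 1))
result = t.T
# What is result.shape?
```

(1, 7, 4)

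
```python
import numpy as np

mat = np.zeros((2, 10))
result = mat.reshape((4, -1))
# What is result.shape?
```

(4, 5)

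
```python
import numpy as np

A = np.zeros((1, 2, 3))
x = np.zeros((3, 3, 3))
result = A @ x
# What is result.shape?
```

(3, 2, 3)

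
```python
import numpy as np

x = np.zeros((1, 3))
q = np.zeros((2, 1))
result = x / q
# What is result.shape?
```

(2, 3)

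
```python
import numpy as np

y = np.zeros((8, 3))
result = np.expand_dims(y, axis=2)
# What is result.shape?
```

(8, 3, 1)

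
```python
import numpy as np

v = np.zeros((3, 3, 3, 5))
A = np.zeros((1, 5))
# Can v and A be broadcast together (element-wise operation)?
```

Yes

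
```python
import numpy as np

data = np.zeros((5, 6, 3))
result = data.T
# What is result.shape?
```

(3, 6, 5)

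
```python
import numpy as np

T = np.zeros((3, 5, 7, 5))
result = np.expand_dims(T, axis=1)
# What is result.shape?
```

(3, 1, 5, 7, 5)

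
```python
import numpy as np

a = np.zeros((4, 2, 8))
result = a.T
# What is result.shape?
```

(8, 2, 4)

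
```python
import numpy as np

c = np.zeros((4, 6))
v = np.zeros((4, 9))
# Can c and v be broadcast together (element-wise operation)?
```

No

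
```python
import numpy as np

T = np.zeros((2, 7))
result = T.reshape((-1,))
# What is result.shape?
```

(14,)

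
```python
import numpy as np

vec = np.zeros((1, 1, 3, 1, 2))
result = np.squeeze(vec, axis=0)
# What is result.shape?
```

(1, 3, 1, 2)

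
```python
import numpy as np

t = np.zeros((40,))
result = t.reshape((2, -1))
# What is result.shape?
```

(2, 20)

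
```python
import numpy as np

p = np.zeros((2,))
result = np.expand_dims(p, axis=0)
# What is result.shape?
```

(1, 2)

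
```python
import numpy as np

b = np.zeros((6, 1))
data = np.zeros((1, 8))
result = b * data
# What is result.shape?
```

(6, 8)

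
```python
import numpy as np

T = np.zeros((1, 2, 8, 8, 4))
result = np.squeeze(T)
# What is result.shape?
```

(2, 8, 8, 4)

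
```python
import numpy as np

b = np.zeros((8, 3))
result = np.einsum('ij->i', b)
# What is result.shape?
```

(8,)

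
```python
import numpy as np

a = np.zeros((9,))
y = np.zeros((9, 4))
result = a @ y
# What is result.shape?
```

(4,)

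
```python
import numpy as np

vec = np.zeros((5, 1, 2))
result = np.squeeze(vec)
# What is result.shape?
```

(5, 2)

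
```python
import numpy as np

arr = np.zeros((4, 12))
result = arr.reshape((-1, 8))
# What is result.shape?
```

(6, 8)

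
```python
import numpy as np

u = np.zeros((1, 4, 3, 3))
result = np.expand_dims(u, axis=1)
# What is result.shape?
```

(1, 1, 4, 3, 3)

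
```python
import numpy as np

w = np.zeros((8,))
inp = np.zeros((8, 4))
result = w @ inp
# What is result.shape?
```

(4,)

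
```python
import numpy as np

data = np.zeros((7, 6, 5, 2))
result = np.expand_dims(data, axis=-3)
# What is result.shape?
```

(7, 6, 1, 5, 2)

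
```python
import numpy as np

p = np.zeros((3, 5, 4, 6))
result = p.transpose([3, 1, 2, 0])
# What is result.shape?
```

(6, 5, 4, 3)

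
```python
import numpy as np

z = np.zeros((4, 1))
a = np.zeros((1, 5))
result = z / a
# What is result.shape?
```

(4, 5)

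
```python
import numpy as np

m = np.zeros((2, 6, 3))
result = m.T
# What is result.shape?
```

(3, 6, 2)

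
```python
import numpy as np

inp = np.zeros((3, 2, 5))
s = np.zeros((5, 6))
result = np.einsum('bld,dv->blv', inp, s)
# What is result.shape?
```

(3, 2, 6)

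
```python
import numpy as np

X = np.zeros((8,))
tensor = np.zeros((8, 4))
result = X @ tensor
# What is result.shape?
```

(4,)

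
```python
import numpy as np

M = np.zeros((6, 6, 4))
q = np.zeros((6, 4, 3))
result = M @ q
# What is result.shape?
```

(6, 6, 3)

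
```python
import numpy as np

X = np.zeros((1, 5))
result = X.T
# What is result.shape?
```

(5, 1)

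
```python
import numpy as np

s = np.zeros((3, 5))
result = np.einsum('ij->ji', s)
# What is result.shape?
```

(5, 3)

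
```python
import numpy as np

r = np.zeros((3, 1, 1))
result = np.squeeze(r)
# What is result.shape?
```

(3,)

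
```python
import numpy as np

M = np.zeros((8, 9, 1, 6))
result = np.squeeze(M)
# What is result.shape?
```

(8, 9, 6)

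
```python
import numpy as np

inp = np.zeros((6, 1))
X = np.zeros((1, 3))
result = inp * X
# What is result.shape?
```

(6, 3)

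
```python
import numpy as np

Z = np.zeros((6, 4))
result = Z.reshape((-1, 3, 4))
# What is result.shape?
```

(2, 3, 4)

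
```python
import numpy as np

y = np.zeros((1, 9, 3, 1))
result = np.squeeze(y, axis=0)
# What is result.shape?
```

(9, 3, 1)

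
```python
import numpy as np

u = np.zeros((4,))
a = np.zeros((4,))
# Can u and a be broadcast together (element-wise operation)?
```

Yes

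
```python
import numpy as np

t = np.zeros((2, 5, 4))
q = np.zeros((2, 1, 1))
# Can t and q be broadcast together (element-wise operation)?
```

Yes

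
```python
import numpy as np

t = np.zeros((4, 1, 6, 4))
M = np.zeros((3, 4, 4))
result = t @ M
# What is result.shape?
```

(4, 3, 6, 4)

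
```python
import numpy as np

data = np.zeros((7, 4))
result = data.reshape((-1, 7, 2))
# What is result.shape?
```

(2, 7, 2)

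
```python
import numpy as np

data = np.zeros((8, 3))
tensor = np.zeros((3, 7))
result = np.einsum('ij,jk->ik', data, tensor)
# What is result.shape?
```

(8, 7)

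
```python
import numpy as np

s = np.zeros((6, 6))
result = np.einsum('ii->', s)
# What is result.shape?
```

()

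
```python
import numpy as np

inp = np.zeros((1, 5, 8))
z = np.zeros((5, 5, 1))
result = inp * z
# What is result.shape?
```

(5, 5, 8)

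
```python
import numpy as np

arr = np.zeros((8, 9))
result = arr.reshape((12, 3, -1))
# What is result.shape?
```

(12, 3, 2)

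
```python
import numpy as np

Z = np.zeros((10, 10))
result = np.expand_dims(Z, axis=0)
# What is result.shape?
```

(1, 10, 10)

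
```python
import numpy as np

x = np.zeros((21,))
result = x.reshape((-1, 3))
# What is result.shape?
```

(7, 3)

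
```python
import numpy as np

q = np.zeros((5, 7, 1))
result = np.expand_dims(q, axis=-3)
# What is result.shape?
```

(5, 1, 7, 1)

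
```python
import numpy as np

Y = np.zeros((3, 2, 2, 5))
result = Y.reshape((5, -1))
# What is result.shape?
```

(5, 12)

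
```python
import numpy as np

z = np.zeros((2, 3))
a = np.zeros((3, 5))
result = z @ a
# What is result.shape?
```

(2, 5)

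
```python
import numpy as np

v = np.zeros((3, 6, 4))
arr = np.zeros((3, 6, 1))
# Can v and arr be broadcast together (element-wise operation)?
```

Yes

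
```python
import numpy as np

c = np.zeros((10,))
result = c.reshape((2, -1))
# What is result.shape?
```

(2, 5)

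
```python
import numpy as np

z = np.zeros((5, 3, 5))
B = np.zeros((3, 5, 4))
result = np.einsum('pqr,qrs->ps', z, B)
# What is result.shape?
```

(5, 4)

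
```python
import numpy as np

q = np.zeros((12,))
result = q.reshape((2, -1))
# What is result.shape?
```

(2, 6)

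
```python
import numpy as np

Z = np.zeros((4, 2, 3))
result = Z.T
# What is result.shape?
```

(3, 2, 4)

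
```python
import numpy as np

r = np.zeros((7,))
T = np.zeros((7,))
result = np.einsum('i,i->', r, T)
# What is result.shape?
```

()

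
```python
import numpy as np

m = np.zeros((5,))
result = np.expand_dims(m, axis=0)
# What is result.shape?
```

(1, 5)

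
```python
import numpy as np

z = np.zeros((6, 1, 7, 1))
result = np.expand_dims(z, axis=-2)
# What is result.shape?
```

(6, 1, 7, 1, 1)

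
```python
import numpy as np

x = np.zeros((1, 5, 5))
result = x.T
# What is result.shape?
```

(5, 5, 1)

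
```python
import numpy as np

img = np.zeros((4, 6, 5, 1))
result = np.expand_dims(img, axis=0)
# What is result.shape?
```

(1, 4, 6, 5, 1)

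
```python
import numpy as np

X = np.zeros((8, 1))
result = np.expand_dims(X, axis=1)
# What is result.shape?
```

(8, 1, 1)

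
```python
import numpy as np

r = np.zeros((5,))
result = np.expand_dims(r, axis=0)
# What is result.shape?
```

(1, 5)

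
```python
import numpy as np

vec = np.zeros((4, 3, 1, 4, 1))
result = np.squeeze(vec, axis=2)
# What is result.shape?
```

(4, 3, 4, 1)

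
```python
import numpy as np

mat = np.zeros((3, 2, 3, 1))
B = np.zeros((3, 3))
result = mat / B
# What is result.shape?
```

(3, 2, 3, 3)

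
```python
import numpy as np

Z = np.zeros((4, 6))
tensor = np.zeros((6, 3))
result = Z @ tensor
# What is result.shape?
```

(4, 3)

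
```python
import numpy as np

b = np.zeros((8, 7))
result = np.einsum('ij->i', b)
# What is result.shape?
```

(8,)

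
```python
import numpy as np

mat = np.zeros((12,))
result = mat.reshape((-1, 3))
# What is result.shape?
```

(4, 3)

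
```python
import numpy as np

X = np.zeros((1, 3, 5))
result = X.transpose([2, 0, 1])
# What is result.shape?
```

(5, 1, 3)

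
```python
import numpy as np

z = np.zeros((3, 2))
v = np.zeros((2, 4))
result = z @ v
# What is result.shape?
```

(3, 4)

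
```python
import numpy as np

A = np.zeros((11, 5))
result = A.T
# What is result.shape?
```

(5, 11)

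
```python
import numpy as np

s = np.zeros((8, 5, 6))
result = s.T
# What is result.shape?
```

(6, 5, 8)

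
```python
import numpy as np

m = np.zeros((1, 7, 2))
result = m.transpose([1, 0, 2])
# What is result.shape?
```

(7, 1, 2)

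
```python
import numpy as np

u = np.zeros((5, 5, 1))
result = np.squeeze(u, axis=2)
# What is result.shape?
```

(5, 5)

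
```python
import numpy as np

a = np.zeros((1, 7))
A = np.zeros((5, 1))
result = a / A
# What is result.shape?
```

(5, 7)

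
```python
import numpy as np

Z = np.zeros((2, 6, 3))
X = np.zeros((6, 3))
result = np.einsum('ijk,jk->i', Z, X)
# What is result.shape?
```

(2,)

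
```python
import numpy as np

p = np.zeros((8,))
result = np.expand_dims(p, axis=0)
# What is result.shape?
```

(1, 8)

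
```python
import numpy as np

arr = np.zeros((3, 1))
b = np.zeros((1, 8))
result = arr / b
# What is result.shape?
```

(3, 8)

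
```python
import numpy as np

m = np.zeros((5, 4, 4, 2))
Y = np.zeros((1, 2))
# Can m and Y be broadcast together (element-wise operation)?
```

Yes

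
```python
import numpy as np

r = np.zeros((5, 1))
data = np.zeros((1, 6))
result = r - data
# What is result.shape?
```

(5, 6)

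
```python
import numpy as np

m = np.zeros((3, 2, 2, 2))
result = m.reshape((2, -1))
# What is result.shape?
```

(2, 12)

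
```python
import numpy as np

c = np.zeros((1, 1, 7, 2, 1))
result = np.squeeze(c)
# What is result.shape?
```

(7, 2)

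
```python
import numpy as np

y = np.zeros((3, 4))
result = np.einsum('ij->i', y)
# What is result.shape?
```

(3,)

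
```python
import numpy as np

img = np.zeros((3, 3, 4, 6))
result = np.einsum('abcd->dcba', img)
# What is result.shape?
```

(6, 4, 3, 3)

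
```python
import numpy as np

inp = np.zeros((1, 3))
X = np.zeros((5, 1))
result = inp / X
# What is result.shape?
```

(5, 3)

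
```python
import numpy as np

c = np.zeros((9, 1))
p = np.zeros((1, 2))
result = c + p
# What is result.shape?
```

(9, 2)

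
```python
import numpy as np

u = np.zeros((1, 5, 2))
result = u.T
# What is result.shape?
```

(2, 5, 1)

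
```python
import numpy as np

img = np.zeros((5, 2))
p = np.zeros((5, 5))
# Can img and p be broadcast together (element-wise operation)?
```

No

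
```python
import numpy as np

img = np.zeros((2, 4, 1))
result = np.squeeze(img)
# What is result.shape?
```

(2, 4)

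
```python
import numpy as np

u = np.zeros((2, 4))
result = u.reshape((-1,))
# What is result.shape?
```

(8,)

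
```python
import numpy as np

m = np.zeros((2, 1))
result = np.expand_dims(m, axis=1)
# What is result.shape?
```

(2, 1, 1)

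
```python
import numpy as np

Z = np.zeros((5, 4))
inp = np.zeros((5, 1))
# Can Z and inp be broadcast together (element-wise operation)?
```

Yes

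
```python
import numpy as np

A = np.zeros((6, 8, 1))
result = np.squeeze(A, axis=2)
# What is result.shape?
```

(6, 8)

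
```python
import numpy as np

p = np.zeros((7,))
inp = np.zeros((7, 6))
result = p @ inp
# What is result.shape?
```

(6,)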